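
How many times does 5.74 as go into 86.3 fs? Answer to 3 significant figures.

(86.3 × 10^-15) / (5.74 × 10^-18) = 15.03 × 10^3

15000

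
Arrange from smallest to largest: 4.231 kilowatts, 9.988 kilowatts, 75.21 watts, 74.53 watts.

4.231 kilowatts = 4231 watts
9.988 kilowatts = 9988 watts
75.21 watts = 75.21 watts
74.53 watts = 74.53 watts

74.53 watts < 75.21 watts < 4.231 kilowatts < 9.988 kilowatts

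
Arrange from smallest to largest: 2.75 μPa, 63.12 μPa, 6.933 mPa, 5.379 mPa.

2.75 μPa = 0.00000275 Pa
63.12 μPa = 0.00006312 Pa
6.933 mPa = 0.006933 Pa
5.379 mPa = 0.005379 Pa

2.75 μPa < 63.12 μPa < 5.379 mPa < 6.933 mPa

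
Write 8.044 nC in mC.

nano = 10⁻⁹, milli = 10⁻³; factor is 10⁻⁶.
8.044 × 10⁻⁶ = 0.000008044

0.000008044 mC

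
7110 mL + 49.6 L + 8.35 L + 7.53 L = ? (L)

In L:
  7110 mL = 7110 × 10⁻³ L = 7.11
  49.6 L → 49.6
  8.35 L → 8.35
  7.53 L → 7.53
Sum: 7.11 + 49.6 + 8.35 + 7.53 = 72.59

72.59 L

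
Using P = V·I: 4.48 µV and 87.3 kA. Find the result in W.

4.48 × 10^-6 × 87.3 × 10^3 = 391.104 × 10^-3 W

0.391104 W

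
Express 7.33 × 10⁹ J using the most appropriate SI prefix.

7.33 GJ

= 7.33 × 10⁹ J; 10⁹ is giga.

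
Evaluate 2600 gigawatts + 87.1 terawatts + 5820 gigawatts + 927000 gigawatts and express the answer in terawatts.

1022.52 terawatts

In terawatts:
  2600 gigawatts = 2600e-3 terawatts = 2.6
  87.1 terawatts → 87.1
  5820 gigawatts = 5820e-3 terawatts = 5.82
  927000 gigawatts = 927000e-3 terawatts = 927
Sum: 2.6 + 87.1 + 5.82 + 927 = 1022.52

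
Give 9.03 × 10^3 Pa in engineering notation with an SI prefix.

= 9.03 × 10^3 Pa; 10^3 is kilo.

9.03 kPa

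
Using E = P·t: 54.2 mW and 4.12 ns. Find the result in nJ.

0.223304 nJ

54.2 × 10^-3 × 4.12 × 10^-9 = 223.304 × 10^-12 J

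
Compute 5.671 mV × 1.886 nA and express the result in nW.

5.671 × 10^-3 × 1.886 × 10^-9 = 10.695506 × 10^-12 W

0.010695506 nW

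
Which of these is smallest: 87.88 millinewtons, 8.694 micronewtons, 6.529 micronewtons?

6.529 micronewtons

87.88 millinewtons = 0.08788 newtons
8.694 micronewtons = 0.000008694 newtons
6.529 micronewtons = 0.000006529 newtons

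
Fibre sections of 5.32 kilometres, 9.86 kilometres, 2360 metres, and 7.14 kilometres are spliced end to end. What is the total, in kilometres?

In kilometres:
  5.32 kilometres → 5.32
  9.86 kilometres → 9.86
  2360 metres = 2360 × 10^-3 kilometres = 2.36
  7.14 kilometres → 7.14
Sum: 5.32 + 9.86 + 2.36 + 7.14 = 24.68

24.68 kilometres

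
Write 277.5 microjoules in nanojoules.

micro = 10^-6, nano = 10^-9; factor is 10^3.
277.5 × 10^3 = 277500

277500 nanojoules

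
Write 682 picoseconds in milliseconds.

pico = 1e-12, milli = 1e-3; factor is 1e-9.
682 × 1e-9 = 0.000000682

0.000000682 milliseconds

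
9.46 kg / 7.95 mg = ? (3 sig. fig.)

1190000

(9.46 × 10^3) / (7.95 × 10^-3) = 1.19 × 10^6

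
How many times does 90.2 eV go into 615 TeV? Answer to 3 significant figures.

6820000000000

(615 × 10¹²) / (90.2) = 6.818 × 10¹²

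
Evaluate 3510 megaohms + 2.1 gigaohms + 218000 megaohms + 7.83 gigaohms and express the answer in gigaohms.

231.44 gigaohms

In gigaohms:
  3510 megaohms = 3510 × 10^-3 gigaohms = 3.51
  2.1 gigaohms → 2.1
  218000 megaohms = 218000 × 10^-3 gigaohms = 218
  7.83 gigaohms → 7.83
Sum: 3.51 + 2.1 + 218 + 7.83 = 231.44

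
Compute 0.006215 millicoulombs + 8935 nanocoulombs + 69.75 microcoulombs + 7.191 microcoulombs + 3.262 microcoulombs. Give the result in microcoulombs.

In microcoulombs:
  0.006215 millicoulombs = 0.006215e3 microcoulombs = 6.215
  8935 nanocoulombs = 8935e-3 microcoulombs = 8.935
  69.75 microcoulombs → 69.75
  7.191 microcoulombs → 7.191
  3.262 microcoulombs → 3.262
Sum: 6.215 + 8.935 + 69.75 + 7.191 + 3.262 = 95.353

95.353 microcoulombs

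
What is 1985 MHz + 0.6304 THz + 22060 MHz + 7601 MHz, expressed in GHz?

662.046 GHz

In GHz:
  1985 MHz = 1985e-3 GHz = 1.985
  0.6304 THz = 0.6304e3 GHz = 630.4
  22060 MHz = 22060e-3 GHz = 22.06
  7601 MHz = 7601e-3 GHz = 7.601
Sum: 1.985 + 630.4 + 22.06 + 7.601 = 662.046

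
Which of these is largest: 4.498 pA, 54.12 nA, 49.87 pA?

4.498 pA = 0.000000000004498 A
54.12 nA = 0.00000005412 A
49.87 pA = 0.00000000004987 A

54.12 nA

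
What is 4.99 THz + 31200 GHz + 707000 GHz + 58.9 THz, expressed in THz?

802.09 THz

In THz:
  4.99 THz → 4.99
  31200 GHz = 31200e-3 THz = 31.2
  707000 GHz = 707000e-3 THz = 707
  58.9 THz → 58.9
Sum: 4.99 + 31.2 + 707 + 58.9 = 802.09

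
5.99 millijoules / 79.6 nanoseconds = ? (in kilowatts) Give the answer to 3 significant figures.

(5.99 × 10^-3) / (79.6 × 10^-9) = 0.075251 × 10^6 W

75.3 kilowatts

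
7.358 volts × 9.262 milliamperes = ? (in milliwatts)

7.358 × 9.262 × 10⁻³ = 68.149796 × 10⁻³ W

68.149796 milliwatts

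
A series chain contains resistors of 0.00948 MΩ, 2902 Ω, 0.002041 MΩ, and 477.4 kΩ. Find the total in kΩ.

491.823 kΩ

In kΩ:
  0.00948 MΩ = 0.00948 × 10^3 kΩ = 9.48
  2902 Ω = 2902 × 10^-3 kΩ = 2.902
  0.002041 MΩ = 0.002041 × 10^3 kΩ = 2.041
  477.4 kΩ → 477.4
Sum: 9.48 + 2.902 + 2.041 + 477.4 = 491.823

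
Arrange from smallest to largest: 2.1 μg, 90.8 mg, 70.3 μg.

2.1 μg = 0.0000021 g
90.8 mg = 0.0908 g
70.3 μg = 0.0000703 g

2.1 μg < 70.3 μg < 90.8 mg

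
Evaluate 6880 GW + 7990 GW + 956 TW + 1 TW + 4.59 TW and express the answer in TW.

In TW:
  6880 GW = 6880e-3 TW = 6.88
  7990 GW = 7990e-3 TW = 7.99
  956 TW → 956
  1 TW → 1
  4.59 TW → 4.59
Sum: 6.88 + 7.99 + 956 + 1 + 4.59 = 976.46

976.46 TW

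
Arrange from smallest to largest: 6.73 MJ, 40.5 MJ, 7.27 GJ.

6.73 MJ < 40.5 MJ < 7.27 GJ

6.73 MJ = 6730000 J
40.5 MJ = 40500000 J
7.27 GJ = 7270000000 J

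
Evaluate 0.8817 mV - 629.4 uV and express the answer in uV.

252.3 uV

In uV:
  0.8817 mV = 0.8817e3 uV = 881.7
  629.4 uV → 629.4
Difference: 881.7 - 629.4 = 252.3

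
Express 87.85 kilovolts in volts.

kilo = 10³, (no prefix) = 10⁰; factor is 10³.
87.85 × 10³ = 87850

87850 volts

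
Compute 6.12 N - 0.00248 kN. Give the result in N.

In N:
  6.12 N → 6.12
  0.00248 kN = 0.00248e3 N = 2.48
Difference: 6.12 - 2.48 = 3.64

3.64 N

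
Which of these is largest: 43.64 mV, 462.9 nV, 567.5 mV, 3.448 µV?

43.64 mV = 0.04364 V
462.9 nV = 0.0000004629 V
567.5 mV = 0.5675 V
3.448 µV = 0.000003448 V

567.5 mV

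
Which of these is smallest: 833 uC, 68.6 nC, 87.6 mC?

68.6 nC

833 uC = 0.000833 C
68.6 nC = 0.0000000686 C
87.6 mC = 0.0876 C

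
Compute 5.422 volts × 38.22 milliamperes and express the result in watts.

5.422 × 38.22 × 10⁻³ = 207.22884 × 10⁻³ W

0.20722884 watts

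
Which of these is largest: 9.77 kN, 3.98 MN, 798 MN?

798 MN

9.77 kN = 9770 N
3.98 MN = 3980000 N
798 MN = 798000000 N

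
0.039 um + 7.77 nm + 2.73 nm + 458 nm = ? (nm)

In nm:
  0.039 um = 0.039 × 10^3 nm = 39
  7.77 nm → 7.77
  2.73 nm → 2.73
  458 nm → 458
Sum: 39 + 7.77 + 2.73 + 458 = 507.5

507.5 nm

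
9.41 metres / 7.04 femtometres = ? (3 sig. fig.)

1340000000000000

(9.41) / (7.04 × 10^-15) = 1.337 × 10^15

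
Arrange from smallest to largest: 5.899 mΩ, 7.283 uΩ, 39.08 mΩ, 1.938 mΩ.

5.899 mΩ = 0.005899 Ω
7.283 uΩ = 0.000007283 Ω
39.08 mΩ = 0.03908 Ω
1.938 mΩ = 0.001938 Ω

7.283 uΩ < 1.938 mΩ < 5.899 mΩ < 39.08 mΩ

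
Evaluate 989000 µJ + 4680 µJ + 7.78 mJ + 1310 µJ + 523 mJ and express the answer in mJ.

In mJ:
  989000 µJ = 989000e-3 mJ = 989
  4680 µJ = 4680e-3 mJ = 4.68
  7.78 mJ → 7.78
  1310 µJ = 1310e-3 mJ = 1.31
  523 mJ → 523
Sum: 989 + 4.68 + 7.78 + 1.31 + 523 = 1525.77

1525.77 mJ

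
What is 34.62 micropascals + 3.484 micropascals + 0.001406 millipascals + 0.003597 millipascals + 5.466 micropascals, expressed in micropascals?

48.573 micropascals

In micropascals:
  34.62 micropascals → 34.62
  3.484 micropascals → 3.484
  0.001406 millipascals = 0.001406e3 micropascals = 1.406
  0.003597 millipascals = 0.003597e3 micropascals = 3.597
  5.466 micropascals → 5.466
Sum: 34.62 + 3.484 + 1.406 + 3.597 + 5.466 = 48.573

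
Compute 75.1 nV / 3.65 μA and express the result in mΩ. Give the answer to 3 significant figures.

20.6 mΩ

(75.1 × 10⁻⁹) / (3.65 × 10⁻⁶) = 20.575 × 10⁻³ Ω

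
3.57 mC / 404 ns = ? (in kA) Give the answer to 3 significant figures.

8.84 kA

(3.57e-3) / (404e-9) = 0.0088366e6 A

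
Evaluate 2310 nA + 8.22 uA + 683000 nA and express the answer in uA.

In uA:
  2310 nA = 2310e-3 uA = 2.31
  8.22 uA → 8.22
  683000 nA = 683000e-3 uA = 683
Sum: 2.31 + 8.22 + 683 = 693.53

693.53 uA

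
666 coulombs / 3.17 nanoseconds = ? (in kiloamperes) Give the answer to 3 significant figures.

(666) / (3.17 × 10^-9) = 210.09 × 10^9 A

210000000 kiloamperes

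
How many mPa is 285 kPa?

285000000 mPa

kilo = 10^3, milli = 10^-3; factor is 10^6.
285 × 10^6 = 285000000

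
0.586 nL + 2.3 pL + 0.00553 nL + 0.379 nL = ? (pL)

972.83 pL

In pL:
  0.586 nL = 0.586 × 10³ pL = 586
  2.3 pL → 2.3
  0.00553 nL = 0.00553 × 10³ pL = 5.53
  0.379 nL = 0.379 × 10³ pL = 379
Sum: 586 + 2.3 + 5.53 + 379 = 972.83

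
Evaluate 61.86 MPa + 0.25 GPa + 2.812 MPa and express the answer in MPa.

314.672 MPa

In MPa:
  61.86 MPa → 61.86
  0.25 GPa = 0.25e3 MPa = 250
  2.812 MPa → 2.812
Sum: 61.86 + 250 + 2.812 = 314.672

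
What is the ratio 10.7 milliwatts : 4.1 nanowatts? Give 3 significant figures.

(10.7 × 10⁻³) / (4.1 × 10⁻⁹) = 2.61 × 10⁶

2610000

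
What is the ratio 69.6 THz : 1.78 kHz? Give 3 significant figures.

(69.6e12) / (1.78e3) = 39.1e9

39100000000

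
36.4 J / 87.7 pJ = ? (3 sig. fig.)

415000000000

(36.4) / (87.7 × 10^-12) = 0.4151 × 10^12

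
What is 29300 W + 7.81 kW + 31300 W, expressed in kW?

68.41 kW

In kW:
  29300 W = 29300 × 10^-3 kW = 29.3
  7.81 kW → 7.81
  31300 W = 31300 × 10^-3 kW = 31.3
Sum: 29.3 + 7.81 + 31.3 = 68.41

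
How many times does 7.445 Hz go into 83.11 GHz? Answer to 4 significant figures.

11160000000

(83.11 × 10⁹) / (7.445) = 11.163 × 10⁹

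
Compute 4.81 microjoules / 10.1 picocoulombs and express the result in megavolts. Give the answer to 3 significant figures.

0.476 megavolts

(4.81 × 10^-6) / (10.1 × 10^-12) = 0.47624 × 10^6 V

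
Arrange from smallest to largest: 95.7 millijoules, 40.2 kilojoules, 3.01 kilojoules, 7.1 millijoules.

7.1 millijoules < 95.7 millijoules < 3.01 kilojoules < 40.2 kilojoules

95.7 millijoules = 0.0957 joules
40.2 kilojoules = 40200 joules
3.01 kilojoules = 3010 joules
7.1 millijoules = 0.0071 joules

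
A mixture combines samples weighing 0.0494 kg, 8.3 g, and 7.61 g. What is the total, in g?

65.31 g

In g:
  0.0494 kg = 0.0494 × 10³ g = 49.4
  8.3 g → 8.3
  7.61 g → 7.61
Sum: 49.4 + 8.3 + 7.61 = 65.31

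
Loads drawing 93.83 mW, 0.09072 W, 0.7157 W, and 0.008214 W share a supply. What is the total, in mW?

In mW:
  93.83 mW → 93.83
  0.09072 W = 0.09072e3 mW = 90.72
  0.7157 W = 0.7157e3 mW = 715.7
  0.008214 W = 0.008214e3 mW = 8.214
Sum: 93.83 + 90.72 + 715.7 + 8.214 = 908.464

908.464 mW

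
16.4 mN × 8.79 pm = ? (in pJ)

16.4 × 10⁻³ × 8.79 × 10⁻¹² = 144.156 × 10⁻¹⁵ J

0.144156 pJ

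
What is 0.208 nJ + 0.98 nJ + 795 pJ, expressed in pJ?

1983 pJ

In pJ:
  0.208 nJ = 0.208e3 pJ = 208
  0.98 nJ = 0.98e3 pJ = 980
  795 pJ → 795
Sum: 208 + 980 + 795 = 1983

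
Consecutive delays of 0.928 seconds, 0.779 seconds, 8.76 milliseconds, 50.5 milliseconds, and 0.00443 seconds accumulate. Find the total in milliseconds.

In milliseconds:
  0.928 seconds = 0.928e3 milliseconds = 928
  0.779 seconds = 0.779e3 milliseconds = 779
  8.76 milliseconds → 8.76
  50.5 milliseconds → 50.5
  0.00443 seconds = 0.00443e3 milliseconds = 4.43
Sum: 928 + 779 + 8.76 + 50.5 + 4.43 = 1770.69

1770.69 milliseconds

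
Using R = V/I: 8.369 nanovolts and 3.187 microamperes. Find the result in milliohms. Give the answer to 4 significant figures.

2.626 milliohms

(8.369 × 10^-9) / (3.187 × 10^-6) = 2.62598 × 10^-3 Ω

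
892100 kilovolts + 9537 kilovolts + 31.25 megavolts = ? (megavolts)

In megavolts:
  892100 kilovolts = 892100 × 10⁻³ megavolts = 892.1
  9537 kilovolts = 9537 × 10⁻³ megavolts = 9.537
  31.25 megavolts → 31.25
Sum: 892.1 + 9.537 + 31.25 = 932.887

932.887 megavolts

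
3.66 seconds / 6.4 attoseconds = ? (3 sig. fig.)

(3.66) / (6.4 × 10^-18) = 0.5719 × 10^18

572000000000000000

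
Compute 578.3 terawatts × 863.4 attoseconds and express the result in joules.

0.49930422 joules

578.3 × 10^12 × 863.4 × 10^-18 = 499304.22 × 10^-6 J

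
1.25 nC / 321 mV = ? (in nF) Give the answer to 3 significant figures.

(1.25 × 10^-9) / (321 × 10^-3) = 0.0038941 × 10^-6 F

3.89 nF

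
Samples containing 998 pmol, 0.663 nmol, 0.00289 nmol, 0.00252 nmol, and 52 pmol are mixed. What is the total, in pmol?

1718.41 pmol

In pmol:
  998 pmol → 998
  0.663 nmol = 0.663 × 10^3 pmol = 663
  0.00289 nmol = 0.00289 × 10^3 pmol = 2.89
  0.00252 nmol = 0.00252 × 10^3 pmol = 2.52
  52 pmol → 52
Sum: 998 + 663 + 2.89 + 2.52 + 52 = 1718.41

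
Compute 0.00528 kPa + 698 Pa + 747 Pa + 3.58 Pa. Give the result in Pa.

In Pa:
  0.00528 kPa = 0.00528 × 10³ Pa = 5.28
  698 Pa → 698
  747 Pa → 747
  3.58 Pa → 3.58
Sum: 5.28 + 698 + 747 + 3.58 = 1453.86

1453.86 Pa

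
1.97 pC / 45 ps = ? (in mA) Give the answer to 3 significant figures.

(1.97e-12) / (45e-12) = 0.043778 A

43.8 mA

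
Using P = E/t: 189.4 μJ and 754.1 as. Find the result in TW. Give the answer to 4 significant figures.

(189.4 × 10⁻⁶) / (754.1 × 10⁻¹⁸) = 0.25116 × 10¹² W

0.2512 TW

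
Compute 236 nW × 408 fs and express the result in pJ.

236e-9 × 408e-15 = 96288e-24 J

0.000000096288 pJ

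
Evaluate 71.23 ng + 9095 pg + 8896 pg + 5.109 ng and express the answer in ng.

In ng:
  71.23 ng → 71.23
  9095 pg = 9095 × 10⁻³ ng = 9.095
  8896 pg = 8896 × 10⁻³ ng = 8.896
  5.109 ng → 5.109
Sum: 71.23 + 9.095 + 8.896 + 5.109 = 94.33

94.33 ng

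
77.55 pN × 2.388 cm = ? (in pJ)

1.851894 pJ

77.55 × 10⁻¹² × 2.388 × 10⁻² = 185.1894 × 10⁻¹⁴ J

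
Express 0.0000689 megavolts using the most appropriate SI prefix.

= 68.9 volts; mantissa already in [1, 1000).

68.9 volts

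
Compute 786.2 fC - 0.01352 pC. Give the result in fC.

772.68 fC

In fC:
  786.2 fC → 786.2
  0.01352 pC = 0.01352 × 10³ fC = 13.52
Difference: 786.2 - 13.52 = 772.68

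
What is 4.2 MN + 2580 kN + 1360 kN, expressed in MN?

8.14 MN

In MN:
  4.2 MN → 4.2
  2580 kN = 2580e-3 MN = 2.58
  1360 kN = 1360e-3 MN = 1.36
Sum: 4.2 + 2.58 + 1.36 = 8.14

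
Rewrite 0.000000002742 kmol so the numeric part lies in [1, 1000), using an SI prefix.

2.742 µmol

= 2.742 × 10^-6 mol; 10^-6 is micro.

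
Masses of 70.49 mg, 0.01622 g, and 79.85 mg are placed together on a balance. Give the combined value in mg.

166.56 mg

In mg:
  70.49 mg → 70.49
  0.01622 g = 0.01622 × 10^3 mg = 16.22
  79.85 mg → 79.85
Sum: 70.49 + 16.22 + 79.85 = 166.56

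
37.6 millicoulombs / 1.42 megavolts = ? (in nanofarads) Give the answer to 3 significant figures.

26.5 nanofarads

(37.6 × 10^-3) / (1.42 × 10^6) = 26.479 × 10^-9 F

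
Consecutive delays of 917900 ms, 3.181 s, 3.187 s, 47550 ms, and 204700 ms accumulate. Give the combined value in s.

In s:
  917900 ms = 917900e-3 s = 917.9
  3.181 s → 3.181
  3.187 s → 3.187
  47550 ms = 47550e-3 s = 47.55
  204700 ms = 204700e-3 s = 204.7
Sum: 917.9 + 3.181 + 3.187 + 47.55 + 204.7 = 1176.518

1176.518 s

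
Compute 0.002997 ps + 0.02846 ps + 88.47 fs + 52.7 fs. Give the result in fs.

In fs:
  0.002997 ps = 0.002997 × 10^3 fs = 2.997
  0.02846 ps = 0.02846 × 10^3 fs = 28.46
  88.47 fs → 88.47
  52.7 fs → 52.7
Sum: 2.997 + 28.46 + 88.47 + 52.7 = 172.627

172.627 fs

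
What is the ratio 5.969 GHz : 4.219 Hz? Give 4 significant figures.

1415000000

(5.969 × 10^9) / (4.219) = 1.4148 × 10^9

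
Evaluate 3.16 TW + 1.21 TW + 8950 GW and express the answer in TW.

13.32 TW

In TW:
  3.16 TW → 3.16
  1.21 TW → 1.21
  8950 GW = 8950e-3 TW = 8.95
Sum: 3.16 + 1.21 + 8.95 = 13.32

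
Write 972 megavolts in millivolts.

mega = 10⁶, milli = 10⁻³; factor is 10⁹.
972 × 10⁹ = 972000000000

972000000000 millivolts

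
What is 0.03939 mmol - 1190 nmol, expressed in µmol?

In µmol:
  0.03939 mmol = 0.03939 × 10³ µmol = 39.39
  1190 nmol = 1190 × 10⁻³ µmol = 1.19
Difference: 39.39 - 1.19 = 38.2

38.2 µmol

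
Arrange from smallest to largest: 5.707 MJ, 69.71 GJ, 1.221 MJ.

5.707 MJ = 5707000 J
69.71 GJ = 69710000000 J
1.221 MJ = 1221000 J

1.221 MJ < 5.707 MJ < 69.71 GJ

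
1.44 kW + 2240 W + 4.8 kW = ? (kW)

In kW:
  1.44 kW → 1.44
  2240 W = 2240 × 10⁻³ kW = 2.24
  4.8 kW → 4.8
Sum: 1.44 + 2.24 + 4.8 = 8.48

8.48 kW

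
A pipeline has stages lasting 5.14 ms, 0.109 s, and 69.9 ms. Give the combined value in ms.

In ms:
  5.14 ms → 5.14
  0.109 s = 0.109e3 ms = 109
  69.9 ms → 69.9
Sum: 5.14 + 109 + 69.9 = 184.04

184.04 ms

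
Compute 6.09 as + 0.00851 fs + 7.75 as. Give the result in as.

In as:
  6.09 as → 6.09
  0.00851 fs = 0.00851 × 10^3 as = 8.51
  7.75 as → 7.75
Sum: 6.09 + 8.51 + 7.75 = 22.35

22.35 as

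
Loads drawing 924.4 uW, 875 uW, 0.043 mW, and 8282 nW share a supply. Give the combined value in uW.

1850.682 uW

In uW:
  924.4 uW → 924.4
  875 uW → 875
  0.043 mW = 0.043 × 10³ uW = 43
  8282 nW = 8282 × 10⁻³ uW = 8.282
Sum: 924.4 + 875 + 43 + 8.282 = 1850.682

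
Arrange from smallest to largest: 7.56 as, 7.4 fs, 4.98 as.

4.98 as < 7.56 as < 7.4 fs

7.56 as = 0.00000000000000000756 s
7.4 fs = 0.0000000000000074 s
4.98 as = 0.00000000000000000498 s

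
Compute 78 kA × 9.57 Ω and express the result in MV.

0.74646 MV

78 × 10^3 × 9.57 = 746.46 × 10^3 V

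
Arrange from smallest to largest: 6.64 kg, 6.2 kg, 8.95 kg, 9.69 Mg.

6.64 kg = 6640 g
6.2 kg = 6200 g
8.95 kg = 8950 g
9.69 Mg = 9690000 g

6.2 kg < 6.64 kg < 8.95 kg < 9.69 Mg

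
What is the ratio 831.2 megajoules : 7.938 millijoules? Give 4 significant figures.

104700000000

(831.2 × 10⁶) / (7.938 × 10⁻³) = 104.71 × 10⁹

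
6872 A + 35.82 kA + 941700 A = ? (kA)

984.392 kA

In kA:
  6872 A = 6872e-3 kA = 6.872
  35.82 kA → 35.82
  941700 A = 941700e-3 kA = 941.7
Sum: 6.872 + 35.82 + 941.7 = 984.392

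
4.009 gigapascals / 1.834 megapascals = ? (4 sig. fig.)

2186

(4.009 × 10^9) / (1.834 × 10^6) = 2.1859 × 10^3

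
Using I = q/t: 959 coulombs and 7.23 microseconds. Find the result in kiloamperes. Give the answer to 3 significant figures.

133000 kiloamperes

(959) / (7.23 × 10^-6) = 132.64 × 10^6 A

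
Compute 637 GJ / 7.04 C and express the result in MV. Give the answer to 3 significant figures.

(637 × 10^9) / (7.04) = 90.483 × 10^9 V

90500 MV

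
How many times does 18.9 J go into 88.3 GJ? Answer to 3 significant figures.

4670000000

(88.3e9) / (18.9) = 4.672e9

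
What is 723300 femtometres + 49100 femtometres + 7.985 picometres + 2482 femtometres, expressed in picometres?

782.867 picometres

In picometres:
  723300 femtometres = 723300e-3 picometres = 723.3
  49100 femtometres = 49100e-3 picometres = 49.1
  7.985 picometres → 7.985
  2482 femtometres = 2482e-3 picometres = 2.482
Sum: 723.3 + 49.1 + 7.985 + 2.482 = 782.867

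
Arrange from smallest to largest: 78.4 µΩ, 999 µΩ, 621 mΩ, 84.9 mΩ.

78.4 µΩ < 999 µΩ < 84.9 mΩ < 621 mΩ

78.4 µΩ = 0.0000784 Ω
999 µΩ = 0.000999 Ω
621 mΩ = 0.621 Ω
84.9 mΩ = 0.0849 Ω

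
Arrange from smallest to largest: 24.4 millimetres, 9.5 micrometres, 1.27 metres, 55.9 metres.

24.4 millimetres = 0.0244 metres
9.5 micrometres = 0.0000095 metres
1.27 metres = 1.27 metres
55.9 metres = 55.9 metres

9.5 micrometres < 24.4 millimetres < 1.27 metres < 55.9 metres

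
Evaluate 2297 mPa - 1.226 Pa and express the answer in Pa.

In Pa:
  2297 mPa = 2297 × 10^-3 Pa = 2.297
  1.226 Pa → 1.226
Difference: 2.297 - 1.226 = 1.071

1.071 Pa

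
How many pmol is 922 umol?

922000000 pmol

micro = 10⁻⁶, pico = 10⁻¹²; factor is 10⁶.
922 × 10⁶ = 922000000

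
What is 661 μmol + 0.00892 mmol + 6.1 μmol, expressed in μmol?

676.02 μmol

In μmol:
  661 μmol → 661
  0.00892 mmol = 0.00892e3 μmol = 8.92
  6.1 μmol → 6.1
Sum: 661 + 8.92 + 6.1 = 676.02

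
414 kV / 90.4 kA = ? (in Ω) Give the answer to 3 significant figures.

4.58 Ω

(414 × 10³) / (90.4 × 10³) = 4.5796 Ω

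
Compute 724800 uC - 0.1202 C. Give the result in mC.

604.6 mC

In mC:
  724800 uC = 724800e-3 mC = 724.8
  0.1202 C = 0.1202e3 mC = 120.2
Difference: 724.8 - 120.2 = 604.6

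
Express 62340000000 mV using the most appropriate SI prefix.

= 62.34 × 10⁶ V; 10⁶ is mega.

62.34 MV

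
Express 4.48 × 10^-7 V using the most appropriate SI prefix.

= 448 × 10^-9 V; 10^-9 is nano.

448 nV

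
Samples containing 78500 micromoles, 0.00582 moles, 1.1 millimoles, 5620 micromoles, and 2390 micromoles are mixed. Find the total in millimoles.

93.43 millimoles

In millimoles:
  78500 micromoles = 78500 × 10^-3 millimoles = 78.5
  0.00582 moles = 0.00582 × 10^3 millimoles = 5.82
  1.1 millimoles → 1.1
  5620 micromoles = 5620 × 10^-3 millimoles = 5.62
  2390 micromoles = 2390 × 10^-3 millimoles = 2.39
Sum: 78.5 + 5.82 + 1.1 + 5.62 + 2.39 = 93.43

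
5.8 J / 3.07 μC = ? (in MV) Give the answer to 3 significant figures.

(5.8) / (3.07e-6) = 1.8893e6 V

1.89 MV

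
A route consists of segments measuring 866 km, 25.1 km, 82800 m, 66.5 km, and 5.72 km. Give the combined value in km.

In km:
  866 km → 866
  25.1 km → 25.1
  82800 m = 82800e-3 km = 82.8
  66.5 km → 66.5
  5.72 km → 5.72
Sum: 866 + 25.1 + 82.8 + 66.5 + 5.72 = 1046.12

1046.12 km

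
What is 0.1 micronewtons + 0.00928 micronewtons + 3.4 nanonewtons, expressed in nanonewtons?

112.68 nanonewtons

In nanonewtons:
  0.1 micronewtons = 0.1 × 10^3 nanonewtons = 100
  0.00928 micronewtons = 0.00928 × 10^3 nanonewtons = 9.28
  3.4 nanonewtons → 3.4
Sum: 100 + 9.28 + 3.4 = 112.68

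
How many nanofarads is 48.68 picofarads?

0.04868 nanofarads

pico = 10^-12, nano = 10^-9; factor is 10^-3.
48.68 × 10^-3 = 0.04868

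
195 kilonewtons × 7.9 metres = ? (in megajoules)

195e3 × 7.9 = 1540.5e3 J

1.5405 megajoules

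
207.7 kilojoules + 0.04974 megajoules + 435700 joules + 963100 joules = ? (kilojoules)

In kilojoules:
  207.7 kilojoules → 207.7
  0.04974 megajoules = 0.04974 × 10³ kilojoules = 49.74
  435700 joules = 435700 × 10⁻³ kilojoules = 435.7
  963100 joules = 963100 × 10⁻³ kilojoules = 963.1
Sum: 207.7 + 49.74 + 435.7 + 963.1 = 1656.24

1656.24 kilojoules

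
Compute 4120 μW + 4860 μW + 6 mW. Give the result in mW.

14.98 mW

In mW:
  4120 μW = 4120e-3 mW = 4.12
  4860 μW = 4860e-3 mW = 4.86
  6 mW → 6
Sum: 4.12 + 4.86 + 6 = 14.98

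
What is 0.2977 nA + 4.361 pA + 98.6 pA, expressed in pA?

400.661 pA

In pA:
  0.2977 nA = 0.2977 × 10^3 pA = 297.7
  4.361 pA → 4.361
  98.6 pA → 98.6
Sum: 297.7 + 4.361 + 98.6 = 400.661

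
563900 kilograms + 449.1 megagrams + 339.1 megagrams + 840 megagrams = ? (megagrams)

2192.1 megagrams

In megagrams:
  563900 kilograms = 563900e-3 megagrams = 563.9
  449.1 megagrams → 449.1
  339.1 megagrams → 339.1
  840 megagrams → 840
Sum: 563.9 + 449.1 + 339.1 + 840 = 2192.1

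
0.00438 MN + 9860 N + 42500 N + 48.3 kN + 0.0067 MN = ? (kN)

111.74 kN

In kN:
  0.00438 MN = 0.00438e3 kN = 4.38
  9860 N = 9860e-3 kN = 9.86
  42500 N = 42500e-3 kN = 42.5
  48.3 kN → 48.3
  0.0067 MN = 0.0067e3 kN = 6.7
Sum: 4.38 + 9.86 + 42.5 + 48.3 + 6.7 = 111.74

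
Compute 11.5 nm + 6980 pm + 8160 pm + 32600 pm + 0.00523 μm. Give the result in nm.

In nm:
  11.5 nm → 11.5
  6980 pm = 6980e-3 nm = 6.98
  8160 pm = 8160e-3 nm = 8.16
  32600 pm = 32600e-3 nm = 32.6
  0.00523 μm = 0.00523e3 nm = 5.23
Sum: 11.5 + 6.98 + 8.16 + 32.6 + 5.23 = 64.47

64.47 nm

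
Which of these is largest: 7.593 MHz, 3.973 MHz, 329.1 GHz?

7.593 MHz = 7593000 Hz
3.973 MHz = 3973000 Hz
329.1 GHz = 329100000000 Hz

329.1 GHz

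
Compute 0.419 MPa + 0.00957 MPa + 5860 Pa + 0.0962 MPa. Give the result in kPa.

In kPa:
  0.419 MPa = 0.419 × 10^3 kPa = 419
  0.00957 MPa = 0.00957 × 10^3 kPa = 9.57
  5860 Pa = 5860 × 10^-3 kPa = 5.86
  0.0962 MPa = 0.0962 × 10^3 kPa = 96.2
Sum: 419 + 9.57 + 5.86 + 96.2 = 530.63

530.63 kPa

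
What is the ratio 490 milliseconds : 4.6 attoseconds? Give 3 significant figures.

107000000000000000

(490e-3) / (4.6e-18) = 106.5e15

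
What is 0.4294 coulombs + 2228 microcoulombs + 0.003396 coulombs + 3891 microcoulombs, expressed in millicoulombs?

In millicoulombs:
  0.4294 coulombs = 0.4294 × 10^3 millicoulombs = 429.4
  2228 microcoulombs = 2228 × 10^-3 millicoulombs = 2.228
  0.003396 coulombs = 0.003396 × 10^3 millicoulombs = 3.396
  3891 microcoulombs = 3891 × 10^-3 millicoulombs = 3.891
Sum: 429.4 + 2.228 + 3.396 + 3.891 = 438.915

438.915 millicoulombs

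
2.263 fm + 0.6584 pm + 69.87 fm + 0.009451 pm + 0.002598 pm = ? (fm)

742.582 fm

In fm:
  2.263 fm → 2.263
  0.6584 pm = 0.6584 × 10³ fm = 658.4
  69.87 fm → 69.87
  0.009451 pm = 0.009451 × 10³ fm = 9.451
  0.002598 pm = 0.002598 × 10³ fm = 2.598
Sum: 2.263 + 658.4 + 69.87 + 9.451 + 2.598 = 742.582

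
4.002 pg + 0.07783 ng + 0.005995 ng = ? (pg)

In pg:
  4.002 pg → 4.002
  0.07783 ng = 0.07783 × 10^3 pg = 77.83
  0.005995 ng = 0.005995 × 10^3 pg = 5.995
Sum: 4.002 + 77.83 + 5.995 = 87.827

87.827 pg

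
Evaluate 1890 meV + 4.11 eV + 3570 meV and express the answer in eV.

In eV:
  1890 meV = 1890e-3 eV = 1.89
  4.11 eV → 4.11
  3570 meV = 3570e-3 eV = 3.57
Sum: 1.89 + 4.11 + 3.57 = 9.57

9.57 eV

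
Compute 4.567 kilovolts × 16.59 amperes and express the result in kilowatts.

75.76653 kilowatts

4.567 × 10^3 × 16.59 = 75.76653 × 10^3 W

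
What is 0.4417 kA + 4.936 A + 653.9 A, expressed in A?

1100.536 A

In A:
  0.4417 kA = 0.4417 × 10^3 A = 441.7
  4.936 A → 4.936
  653.9 A → 653.9
Sum: 441.7 + 4.936 + 653.9 = 1100.536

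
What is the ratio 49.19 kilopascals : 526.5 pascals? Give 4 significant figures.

93.43

(49.19 × 10^3) / (526.5) = 0.093428 × 10^3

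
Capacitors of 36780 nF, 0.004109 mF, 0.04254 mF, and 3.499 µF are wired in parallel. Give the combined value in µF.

In µF:
  36780 nF = 36780e-3 µF = 36.78
  0.004109 mF = 0.004109e3 µF = 4.109
  0.04254 mF = 0.04254e3 µF = 42.54
  3.499 µF → 3.499
Sum: 36.78 + 4.109 + 42.54 + 3.499 = 86.928

86.928 µF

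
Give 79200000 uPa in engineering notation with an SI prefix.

79.2 Pa

= 79.2 Pa; mantissa already in [1, 1000).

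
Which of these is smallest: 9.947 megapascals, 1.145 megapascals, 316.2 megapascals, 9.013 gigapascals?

9.947 megapascals = 9947000 pascals
1.145 megapascals = 1145000 pascals
316.2 megapascals = 316200000 pascals
9.013 gigapascals = 9013000000 pascals

1.145 megapascals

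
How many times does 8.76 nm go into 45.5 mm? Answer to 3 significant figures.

5190000

(45.5 × 10^-3) / (8.76 × 10^-9) = 5.194 × 10^6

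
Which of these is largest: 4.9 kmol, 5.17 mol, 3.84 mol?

4.9 kmol = 4900 mol
5.17 mol = 5.17 mol
3.84 mol = 3.84 mol

4.9 kmol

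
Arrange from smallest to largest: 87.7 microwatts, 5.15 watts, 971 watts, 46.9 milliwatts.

87.7 microwatts = 0.0000877 watts
5.15 watts = 5.15 watts
971 watts = 971 watts
46.9 milliwatts = 0.0469 watts

87.7 microwatts < 46.9 milliwatts < 5.15 watts < 971 watts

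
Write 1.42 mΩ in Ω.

0.00142 Ω

milli = 10⁻³, (no prefix) = 10⁰; factor is 10⁻³.
1.42 × 10⁻³ = 0.00142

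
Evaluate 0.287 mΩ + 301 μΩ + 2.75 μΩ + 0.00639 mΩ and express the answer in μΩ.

597.14 μΩ

In μΩ:
  0.287 mΩ = 0.287 × 10^3 μΩ = 287
  301 μΩ → 301
  2.75 μΩ → 2.75
  0.00639 mΩ = 0.00639 × 10^3 μΩ = 6.39
Sum: 287 + 301 + 2.75 + 6.39 = 597.14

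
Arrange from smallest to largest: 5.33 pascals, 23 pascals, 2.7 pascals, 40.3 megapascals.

5.33 pascals = 5.33 pascals
23 pascals = 23 pascals
2.7 pascals = 2.7 pascals
40.3 megapascals = 40300000 pascals

2.7 pascals < 5.33 pascals < 23 pascals < 40.3 megapascals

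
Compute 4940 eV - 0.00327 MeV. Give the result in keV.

1.67 keV

In keV:
  4940 eV = 4940 × 10⁻³ keV = 4.94
  0.00327 MeV = 0.00327 × 10³ keV = 3.27
Difference: 4.94 - 3.27 = 1.67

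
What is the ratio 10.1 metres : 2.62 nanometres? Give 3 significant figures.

(10.1) / (2.62e-9) = 3.855e9

3850000000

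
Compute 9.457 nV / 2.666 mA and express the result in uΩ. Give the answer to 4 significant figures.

3.547 uΩ

(9.457e-9) / (2.666e-3) = 3.54726e-6 Ω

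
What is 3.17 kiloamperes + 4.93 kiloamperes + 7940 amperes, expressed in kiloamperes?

In kiloamperes:
  3.17 kiloamperes → 3.17
  4.93 kiloamperes → 4.93
  7940 amperes = 7940 × 10^-3 kiloamperes = 7.94
Sum: 3.17 + 4.93 + 7.94 = 16.04

16.04 kiloamperes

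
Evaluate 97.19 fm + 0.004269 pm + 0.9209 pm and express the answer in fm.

In fm:
  97.19 fm → 97.19
  0.004269 pm = 0.004269 × 10^3 fm = 4.269
  0.9209 pm = 0.9209 × 10^3 fm = 920.9
Sum: 97.19 + 4.269 + 920.9 = 1022.359

1022.359 fm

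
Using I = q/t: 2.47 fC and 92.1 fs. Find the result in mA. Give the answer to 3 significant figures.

(2.47 × 10^-15) / (92.1 × 10^-15) = 0.026819 A

26.8 mA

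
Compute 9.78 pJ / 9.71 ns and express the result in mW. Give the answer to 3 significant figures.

1.01 mW

(9.78e-12) / (9.71e-9) = 1.0072e-3 W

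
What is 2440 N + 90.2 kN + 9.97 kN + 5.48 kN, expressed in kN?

In kN:
  2440 N = 2440 × 10⁻³ kN = 2.44
  90.2 kN → 90.2
  9.97 kN → 9.97
  5.48 kN → 5.48
Sum: 2.44 + 90.2 + 9.97 + 5.48 = 108.09

108.09 kN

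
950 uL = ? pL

micro = 1e-6, pico = 1e-12; factor is 1e6.
950 × 1e6 = 950000000

950000000 pL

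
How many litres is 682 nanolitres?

0.000000682 litres

nano = 10⁻⁹, (no prefix) = 10⁰; factor is 10⁻⁹.
682 × 10⁻⁹ = 0.000000682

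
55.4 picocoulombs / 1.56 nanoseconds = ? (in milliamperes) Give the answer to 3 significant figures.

(55.4 × 10⁻¹²) / (1.56 × 10⁻⁹) = 35.513 × 10⁻³ A

35.5 milliamperes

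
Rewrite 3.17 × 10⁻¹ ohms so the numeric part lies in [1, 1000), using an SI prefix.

= 317 × 10⁻³ ohms; 10⁻³ is milli.

317 milliohms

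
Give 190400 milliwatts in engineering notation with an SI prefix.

190.4 watts

= 190.4 watts; mantissa already in [1, 1000).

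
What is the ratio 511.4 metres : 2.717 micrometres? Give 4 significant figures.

(511.4) / (2.717 × 10^-6) = 188.22 × 10^6

188200000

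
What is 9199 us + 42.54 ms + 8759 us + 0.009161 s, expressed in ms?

In ms:
  9199 us = 9199 × 10^-3 ms = 9.199
  42.54 ms → 42.54
  8759 us = 8759 × 10^-3 ms = 8.759
  0.009161 s = 0.009161 × 10^3 ms = 9.161
Sum: 9.199 + 42.54 + 8.759 + 9.161 = 69.659

69.659 ms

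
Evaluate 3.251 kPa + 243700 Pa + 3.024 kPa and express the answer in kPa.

249.975 kPa

In kPa:
  3.251 kPa → 3.251
  243700 Pa = 243700 × 10⁻³ kPa = 243.7
  3.024 kPa → 3.024
Sum: 3.251 + 243.7 + 3.024 = 249.975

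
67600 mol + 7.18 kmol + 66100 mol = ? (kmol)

140.88 kmol

In kmol:
  67600 mol = 67600 × 10⁻³ kmol = 67.6
  7.18 kmol → 7.18
  66100 mol = 66100 × 10⁻³ kmol = 66.1
Sum: 67.6 + 7.18 + 66.1 = 140.88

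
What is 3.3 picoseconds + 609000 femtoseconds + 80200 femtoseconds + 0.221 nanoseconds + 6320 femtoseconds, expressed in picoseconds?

In picoseconds:
  3.3 picoseconds → 3.3
  609000 femtoseconds = 609000 × 10^-3 picoseconds = 609
  80200 femtoseconds = 80200 × 10^-3 picoseconds = 80.2
  0.221 nanoseconds = 0.221 × 10^3 picoseconds = 221
  6320 femtoseconds = 6320 × 10^-3 picoseconds = 6.32
Sum: 3.3 + 609 + 80.2 + 221 + 6.32 = 919.82

919.82 picoseconds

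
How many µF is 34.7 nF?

nano = 10⁻⁹, micro = 10⁻⁶; factor is 10⁻³.
34.7 × 10⁻³ = 0.0347

0.0347 µF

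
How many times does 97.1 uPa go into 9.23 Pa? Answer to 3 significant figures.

(9.23) / (97.1 × 10⁻⁶) = 0.09506 × 10⁶

95100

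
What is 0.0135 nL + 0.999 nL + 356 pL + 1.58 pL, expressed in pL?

In pL:
  0.0135 nL = 0.0135e3 pL = 13.5
  0.999 nL = 0.999e3 pL = 999
  356 pL → 356
  1.58 pL → 1.58
Sum: 13.5 + 999 + 356 + 1.58 = 1370.08

1370.08 pL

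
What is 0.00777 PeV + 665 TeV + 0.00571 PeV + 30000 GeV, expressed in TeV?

708.48 TeV

In TeV:
  0.00777 PeV = 0.00777 × 10^3 TeV = 7.77
  665 TeV → 665
  0.00571 PeV = 0.00571 × 10^3 TeV = 5.71
  30000 GeV = 30000 × 10^-3 TeV = 30
Sum: 7.77 + 665 + 5.71 + 30 = 708.48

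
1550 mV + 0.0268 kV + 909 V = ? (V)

In V:
  1550 mV = 1550 × 10^-3 V = 1.55
  0.0268 kV = 0.0268 × 10^3 V = 26.8
  909 V → 909
Sum: 1.55 + 26.8 + 909 = 937.35

937.35 V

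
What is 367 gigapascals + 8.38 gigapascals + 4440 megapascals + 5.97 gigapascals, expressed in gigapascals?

385.79 gigapascals

In gigapascals:
  367 gigapascals → 367
  8.38 gigapascals → 8.38
  4440 megapascals = 4440e-3 gigapascals = 4.44
  5.97 gigapascals → 5.97
Sum: 367 + 8.38 + 4.44 + 5.97 = 385.79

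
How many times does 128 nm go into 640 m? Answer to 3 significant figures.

(640) / (128e-9) = 5e9

5000000000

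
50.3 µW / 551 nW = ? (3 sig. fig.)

91.3

(50.3 × 10⁻⁶) / (551 × 10⁻⁹) = 0.09129 × 10³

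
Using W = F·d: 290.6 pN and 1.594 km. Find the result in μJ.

290.6e-12 × 1.594e3 = 463.2164e-9 J

0.4632164 μJ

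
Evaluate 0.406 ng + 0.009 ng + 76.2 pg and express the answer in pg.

In pg:
  0.406 ng = 0.406 × 10^3 pg = 406
  0.009 ng = 0.009 × 10^3 pg = 9
  76.2 pg → 76.2
Sum: 406 + 9 + 76.2 = 491.2

491.2 pg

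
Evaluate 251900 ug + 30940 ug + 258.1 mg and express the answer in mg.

In mg:
  251900 ug = 251900 × 10^-3 mg = 251.9
  30940 ug = 30940 × 10^-3 mg = 30.94
  258.1 mg → 258.1
Sum: 251.9 + 30.94 + 258.1 = 540.94

540.94 mg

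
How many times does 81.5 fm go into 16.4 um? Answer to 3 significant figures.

(16.4 × 10⁻⁶) / (81.5 × 10⁻¹⁵) = 0.2012 × 10⁹

201000000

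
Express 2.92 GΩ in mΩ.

giga = 1e9, milli = 1e-3; factor is 1e12.
2.92 × 1e12 = 2920000000000

2920000000000 mΩ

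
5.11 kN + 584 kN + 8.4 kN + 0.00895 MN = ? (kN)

606.46 kN

In kN:
  5.11 kN → 5.11
  584 kN → 584
  8.4 kN → 8.4
  0.00895 MN = 0.00895e3 kN = 8.95
Sum: 5.11 + 584 + 8.4 + 8.95 = 606.46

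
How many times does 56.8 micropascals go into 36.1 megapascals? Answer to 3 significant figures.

636000000000

(36.1 × 10^6) / (56.8 × 10^-6) = 0.6356 × 10^12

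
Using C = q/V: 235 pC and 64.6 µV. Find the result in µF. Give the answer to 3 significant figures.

(235e-12) / (64.6e-6) = 3.6378e-6 F

3.64 µF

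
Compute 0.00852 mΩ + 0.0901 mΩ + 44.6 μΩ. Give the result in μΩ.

In μΩ:
  0.00852 mΩ = 0.00852 × 10³ μΩ = 8.52
  0.0901 mΩ = 0.0901 × 10³ μΩ = 90.1
  44.6 μΩ → 44.6
Sum: 8.52 + 90.1 + 44.6 = 143.22

143.22 μΩ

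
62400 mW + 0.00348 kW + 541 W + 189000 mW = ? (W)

In W:
  62400 mW = 62400 × 10^-3 W = 62.4
  0.00348 kW = 0.00348 × 10^3 W = 3.48
  541 W → 541
  189000 mW = 189000 × 10^-3 W = 189
Sum: 62.4 + 3.48 + 541 + 189 = 795.88

795.88 W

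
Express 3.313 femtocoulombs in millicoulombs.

femto = 10^-15, milli = 10^-3; factor is 10^-12.
3.313 × 10^-12 = 0.000000000003313

0.000000000003313 millicoulombs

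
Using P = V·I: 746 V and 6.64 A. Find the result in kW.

4.95344 kW

746 × 6.64 = 4953.44 W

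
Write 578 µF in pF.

578000000 pF

micro = 10⁻⁶, pico = 10⁻¹²; factor is 10⁶.
578 × 10⁶ = 578000000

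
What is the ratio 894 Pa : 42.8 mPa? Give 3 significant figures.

(894) / (42.8e-3) = 20.89e3

20900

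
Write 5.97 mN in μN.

milli = 10⁻³, micro = 10⁻⁶; factor is 10³.
5.97 × 10³ = 5970

5970 μN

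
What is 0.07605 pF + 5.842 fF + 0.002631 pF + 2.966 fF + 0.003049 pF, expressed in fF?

In fF:
  0.07605 pF = 0.07605 × 10^3 fF = 76.05
  5.842 fF → 5.842
  0.002631 pF = 0.002631 × 10^3 fF = 2.631
  2.966 fF → 2.966
  0.003049 pF = 0.003049 × 10^3 fF = 3.049
Sum: 76.05 + 5.842 + 2.631 + 2.966 + 3.049 = 90.538

90.538 fF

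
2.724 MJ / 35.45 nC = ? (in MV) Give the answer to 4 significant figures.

76840000 MV

(2.724 × 10⁶) / (35.45 × 10⁻⁹) = 0.0768406 × 10¹⁵ V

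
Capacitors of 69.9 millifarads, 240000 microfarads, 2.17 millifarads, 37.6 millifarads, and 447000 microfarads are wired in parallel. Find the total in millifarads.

In millifarads:
  69.9 millifarads → 69.9
  240000 microfarads = 240000 × 10⁻³ millifarads = 240
  2.17 millifarads → 2.17
  37.6 millifarads → 37.6
  447000 microfarads = 447000 × 10⁻³ millifarads = 447
Sum: 69.9 + 240 + 2.17 + 37.6 + 447 = 796.67

796.67 millifarads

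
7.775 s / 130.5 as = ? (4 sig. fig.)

59580000000000000

(7.775) / (130.5 × 10⁻¹⁸) = 0.059579 × 10¹⁸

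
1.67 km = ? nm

1670000000000 nm

kilo = 10^3, nano = 10^-9; factor is 10^12.
1.67 × 10^12 = 1670000000000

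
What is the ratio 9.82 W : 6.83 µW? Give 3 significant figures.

(9.82) / (6.83e-6) = 1.438e6

1440000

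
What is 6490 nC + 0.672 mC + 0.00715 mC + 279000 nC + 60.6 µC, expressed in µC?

In µC:
  6490 nC = 6490e-3 µC = 6.49
  0.672 mC = 0.672e3 µC = 672
  0.00715 mC = 0.00715e3 µC = 7.15
  279000 nC = 279000e-3 µC = 279
  60.6 µC → 60.6
Sum: 6.49 + 672 + 7.15 + 279 + 60.6 = 1025.24

1025.24 µC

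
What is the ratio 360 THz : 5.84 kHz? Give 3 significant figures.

61600000000

(360e12) / (5.84e3) = 61.64e9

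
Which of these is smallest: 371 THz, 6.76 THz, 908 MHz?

908 MHz

371 THz = 371000000000000 Hz
6.76 THz = 6760000000000 Hz
908 MHz = 908000000 Hz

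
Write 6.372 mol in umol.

6372000 umol

(no prefix) = 1e0, micro = 1e-6; factor is 1e6.
6.372 × 1e6 = 6372000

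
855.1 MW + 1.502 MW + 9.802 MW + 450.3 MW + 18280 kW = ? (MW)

1334.984 MW

In MW:
  855.1 MW → 855.1
  1.502 MW → 1.502
  9.802 MW → 9.802
  450.3 MW → 450.3
  18280 kW = 18280e-3 MW = 18.28
Sum: 855.1 + 1.502 + 9.802 + 450.3 + 18.28 = 1334.984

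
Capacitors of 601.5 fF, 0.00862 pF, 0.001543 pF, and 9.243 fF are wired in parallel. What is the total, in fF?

620.906 fF

In fF:
  601.5 fF → 601.5
  0.00862 pF = 0.00862 × 10^3 fF = 8.62
  0.001543 pF = 0.001543 × 10^3 fF = 1.543
  9.243 fF → 9.243
Sum: 601.5 + 8.62 + 1.543 + 9.243 = 620.906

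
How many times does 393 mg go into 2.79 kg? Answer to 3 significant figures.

(2.79 × 10^3) / (393 × 10^-3) = 0.007099 × 10^6

7100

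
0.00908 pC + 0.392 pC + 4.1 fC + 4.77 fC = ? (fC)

In fC:
  0.00908 pC = 0.00908e3 fC = 9.08
  0.392 pC = 0.392e3 fC = 392
  4.1 fC → 4.1
  4.77 fC → 4.77
Sum: 9.08 + 392 + 4.1 + 4.77 = 409.95

409.95 fC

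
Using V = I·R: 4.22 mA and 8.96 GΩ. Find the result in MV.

4.22 × 10⁻³ × 8.96 × 10⁹ = 37.8112 × 10⁶ V

37.8112 MV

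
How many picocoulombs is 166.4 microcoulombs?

micro = 10^-6, pico = 10^-12; factor is 10^6.
166.4 × 10^6 = 166400000

166400000 picocoulombs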